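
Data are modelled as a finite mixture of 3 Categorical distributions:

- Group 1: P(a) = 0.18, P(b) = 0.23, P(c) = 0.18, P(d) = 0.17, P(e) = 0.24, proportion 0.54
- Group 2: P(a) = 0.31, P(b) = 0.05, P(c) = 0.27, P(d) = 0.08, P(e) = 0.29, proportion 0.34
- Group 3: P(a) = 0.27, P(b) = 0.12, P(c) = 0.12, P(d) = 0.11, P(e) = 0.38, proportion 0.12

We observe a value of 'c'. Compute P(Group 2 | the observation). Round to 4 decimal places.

P(component k | x) = w_k·f_k(x) / marginal(x), where marginal(x) = Σ_j w_j·f_j(x).
Evaluate each component's likelihood at the observed value:
  f_1 = 0.18
  f_2 = 0.27
  f_3 = 0.12
Unnormalised posteriors:
  w_1·f_1 = 0.54 × 0.18 = 0.0972
  w_2·f_2 = 0.34 × 0.27 = 0.0918
  w_3·f_3 = 0.12 × 0.12 = 0.0144
Marginal: 0.0972 + 0.0918 + 0.0144 = 0.2034
P(Group 2 | the observation) ≈ 0.4513

0.4513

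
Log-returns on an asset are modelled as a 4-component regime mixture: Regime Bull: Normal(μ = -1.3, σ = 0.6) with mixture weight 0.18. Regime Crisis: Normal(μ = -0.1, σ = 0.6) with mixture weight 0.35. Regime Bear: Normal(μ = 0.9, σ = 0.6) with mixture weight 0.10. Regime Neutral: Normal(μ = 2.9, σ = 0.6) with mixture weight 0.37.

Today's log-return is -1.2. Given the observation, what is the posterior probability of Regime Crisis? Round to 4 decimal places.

Apply Bayes' rule: the posterior for each component is proportional to its prior times its likelihood at x.
Normal densities:
  f_Bull = 0.655733
  f_Crisis = 0.123852
  f_Bear = 0.00145447
  f_Neutral = 4.82158e-11
Unnormalised posteriors:
  π_Bull·f_Bull = 0.18 × 0.655733 = 0.118032
  π_Crisis·f_Crisis = 0.35 × 0.123852 = 0.0433482
  π_Bear·f_Bear = 0.10 × 0.00145447 = 0.000145447
  π_Neutral·f_Neutral = 0.37 × 4.82158e-11 = 1.78398e-11
Normaliser: 0.118032 + 0.0433482 + 0.000145447 + 1.78398e-11 = 0.161526
P(Regime Crisis | data) = 0.0433482 / 0.161526 ≈ 0.2684

0.2684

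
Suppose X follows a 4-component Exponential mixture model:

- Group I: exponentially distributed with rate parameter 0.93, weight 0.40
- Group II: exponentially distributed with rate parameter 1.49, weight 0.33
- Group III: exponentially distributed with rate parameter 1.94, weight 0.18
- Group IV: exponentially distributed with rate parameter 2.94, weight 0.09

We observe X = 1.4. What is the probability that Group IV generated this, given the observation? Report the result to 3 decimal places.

0.023

Posterior ∝ prior × likelihood, so P(k | x) ∝ π_k f_k(x); normalise over all components.
Component likelihoods at x = 1.4:
  L_I = 0.93·e^(−0.93·1.4) = 0.93·e^(−1.3020) = 0.252948
  L_II = 1.49·e^(−1.49·1.4) = 1.49·e^(−2.0860) = 0.185032
  L_III = 1.94·e^(−1.94·1.4) = 1.94·e^(−2.7160) = 0.128309
  L_IV = 2.94·e^(−2.94·1.4) = 2.94·e^(−4.1160) = 0.0479503
Prior × likelihood for each component:
  π_I·L_I = 0.40 × 0.252948 = 0.101179
  π_II·L_II = 0.33 × 0.185032 = 0.0610607
  π_III·L_III = 0.18 × 0.128309 = 0.0230957
  π_IV·L_IV = 0.09 × 0.0479503 = 0.00431553
Denominator: 0.101179 + 0.0610607 + 0.0230957 + 0.00431553 = 0.189651
P(Group IV | data) = 0.00431553 / 0.189651 ≈ 0.023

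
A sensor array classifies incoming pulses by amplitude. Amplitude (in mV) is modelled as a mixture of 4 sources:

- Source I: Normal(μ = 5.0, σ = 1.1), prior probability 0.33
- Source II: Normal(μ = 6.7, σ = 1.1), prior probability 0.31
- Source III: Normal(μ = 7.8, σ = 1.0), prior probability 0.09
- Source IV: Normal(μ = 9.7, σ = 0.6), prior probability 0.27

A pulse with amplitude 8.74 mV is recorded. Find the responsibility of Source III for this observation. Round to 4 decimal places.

0.2469

Posterior ∝ prior × likelihood, so P(k | x) ∝ P(Z=k) f_k(x); normalise over all components.
Component likelihoods at x = 8.74 mV:
  L_I = (1/(1.1·√(2π)))·exp(−(8.74−5.0)²/(2·1.1²)) = 0.362675·exp(-5.78000) = 0.0011202
  L_II = (1/(1.1·√(2π)))·exp(−(8.74−6.7)²/(2·1.1²)) = 0.362675·exp(-1.71967) = 0.0649643
  L_III = (1/(1.0·√(2π)))·exp(−(8.74−7.8)²/(2·1.0²)) = 0.398942·exp(-0.44180) = 0.256471
  L_IV = (1/(0.6·√(2π)))·exp(−(8.74−9.7)²/(2·0.6²)) = 0.664904·exp(-1.28000) = 0.184868
Prior × likelihood for each component:
  P(Z=I)·L_I = 0.33 × 0.0011202 = 0.000369666
  P(Z=II)·L_II = 0.31 × 0.0649643 = 0.0201389
  P(Z=III)·L_III = 0.09 × 0.256471 = 0.0230824
  P(Z=IV)·L_IV = 0.27 × 0.184868 = 0.0499144
Evidence: 0.000369666 + 0.0201389 + 0.0230824 + 0.0499144 = 0.0935054
So the posterior for Source III is 0.0230824 / 0.0935054 ≈ 0.2469.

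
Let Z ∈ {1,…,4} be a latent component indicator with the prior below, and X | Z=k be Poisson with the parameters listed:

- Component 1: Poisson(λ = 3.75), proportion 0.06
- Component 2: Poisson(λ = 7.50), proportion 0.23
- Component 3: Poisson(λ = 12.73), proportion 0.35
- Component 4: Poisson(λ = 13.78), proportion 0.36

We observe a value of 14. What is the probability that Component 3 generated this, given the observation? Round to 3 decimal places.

0.462

Posterior ∝ prior × likelihood, so P(k | x) ∝ P(Z=k) f_k(x); normalise over all components.
Component likelihoods at x = 14:
  p_1 = 2.93376e-05
  p_2 = 0.0113042
  p_3 = 0.0996829
  p_4 = 0.105804
Unnormalised posteriors:
  P(Z=1)·p_1 = 0.06 × 2.93376e-05 = 1.76026e-06
  P(Z=2)·p_2 = 0.23 × 0.0113042 = 0.00259997
  P(Z=3)·p_3 = 0.35 × 0.0996829 = 0.034889
  P(Z=4)·p_4 = 0.36 × 0.105804 = 0.0380895
Sum: 1.76026e-06 + 0.00259997 + 0.034889 + 0.0380895 = 0.0755802
So the posterior for Component 3 is 0.034889 / 0.0755802 ≈ 0.462.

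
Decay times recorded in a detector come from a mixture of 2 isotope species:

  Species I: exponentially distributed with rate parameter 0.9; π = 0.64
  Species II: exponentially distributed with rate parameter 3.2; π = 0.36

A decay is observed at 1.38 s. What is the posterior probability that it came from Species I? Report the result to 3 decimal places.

P(component k | x) = π_k·f_k(x) / marginal(x), where marginal(x) = Σ_j π_j·f_j(x).
Component likelihoods at x = 1.38 s:
  L_I = 0.9·e^(−0.9·1.38) = 0.9·e^(−1.2420) = 0.259925
  L_II = 3.2·e^(−3.2·1.38) = 3.2·e^(−4.4160) = 0.0386639
Weight by the priors:
  π_I·L_I = 0.64 × 0.259925 = 0.166352
  π_II·L_II = 0.36 × 0.0386639 = 0.013919
Sum: 0.166352 + 0.013919 = 0.180271
P(Species I | the observation) = 0.166352 / 0.180271 ≈ 0.923

0.923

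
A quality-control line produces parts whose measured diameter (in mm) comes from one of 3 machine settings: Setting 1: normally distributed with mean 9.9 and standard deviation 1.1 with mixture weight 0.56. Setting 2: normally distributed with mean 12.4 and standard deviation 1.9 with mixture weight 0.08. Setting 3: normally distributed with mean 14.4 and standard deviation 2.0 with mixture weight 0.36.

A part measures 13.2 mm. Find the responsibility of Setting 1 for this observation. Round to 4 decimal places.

P(component k | x) = π_k·f_k(x) / marginal(x), where marginal(x) = Σ_j π_j·f_j(x).
Component likelihoods at x = 13.2 mm:
  f_1 = 0.00402895
  f_2 = 0.192158
  f_3 = 0.166612
Unnormalised posteriors:
  π_1·f_1 = 0.56 × 0.00402895 = 0.00225621
  π_2·f_2 = 0.08 × 0.192158 = 0.0153727
  π_3·f_3 = 0.36 × 0.166612 = 0.0599804
Evidence: 0.00225621 + 0.0153727 + 0.0599804 = 0.0776093
P(Setting 1 | data) ≈ 0.0291

0.0291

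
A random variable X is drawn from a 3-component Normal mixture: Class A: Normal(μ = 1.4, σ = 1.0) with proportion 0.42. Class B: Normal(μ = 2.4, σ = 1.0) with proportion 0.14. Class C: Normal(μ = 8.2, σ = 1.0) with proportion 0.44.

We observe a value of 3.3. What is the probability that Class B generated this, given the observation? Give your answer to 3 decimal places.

Posterior ∝ prior × likelihood, so P(k | x) ∝ π_k f_k(x); normalise over all components.
Evaluate each component's likelihood at the observed value:
  p_A = (1/(1.0·√(2π)))·exp(−(3.3−1.4)²/(2·1.0²)) = 0.398942·exp(-1.80500) = 0.0656158
  p_B = (1/(1.0·√(2π)))·exp(−(3.3−2.4)²/(2·1.0²)) = 0.398942·exp(-0.40500) = 0.266085
  p_C = (1/(1.0·√(2π)))·exp(−(3.3−8.2)²/(2·1.0²)) = 0.398942·exp(-12.00500) = 2.43896e-06
Weight by the priors:
  π_A·p_A = 0.42 × 0.0656158 = 0.0275586
  π_B·p_B = 0.14 × 0.266085 = 0.0372519
  π_C·p_C = 0.44 × 2.43896e-06 = 1.07314e-06
Normaliser: 0.0275586 + 0.0372519 + 1.07314e-06 = 0.0648117
P(Class B | 3.3) = 0.0372519 / 0.0648117 ≈ 0.575

0.575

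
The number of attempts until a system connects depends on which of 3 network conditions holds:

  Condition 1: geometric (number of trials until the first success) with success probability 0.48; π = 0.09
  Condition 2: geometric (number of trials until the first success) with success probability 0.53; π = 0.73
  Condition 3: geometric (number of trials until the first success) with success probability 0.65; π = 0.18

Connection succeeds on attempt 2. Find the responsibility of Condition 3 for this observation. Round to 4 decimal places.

0.1670

Posterior ∝ prior × likelihood, so P(k | x) ∝ π_k f_k(x); normalise over all components.
Geometric probabilities:
  p_1 = 0.2496
  p_2 = 0.2491
  p_3 = 0.2275
Multiply by the mixture weights:
  π_1·p_1 = 0.09 × 0.2496 = 0.022464
  π_2·p_2 = 0.73 × 0.2491 = 0.181843
  π_3·p_3 = 0.18 × 0.2275 = 0.04095
Normaliser: 0.022464 + 0.181843 + 0.04095 = 0.245257
So the posterior for Condition 3 is 0.04095 / 0.245257 ≈ 0.1670.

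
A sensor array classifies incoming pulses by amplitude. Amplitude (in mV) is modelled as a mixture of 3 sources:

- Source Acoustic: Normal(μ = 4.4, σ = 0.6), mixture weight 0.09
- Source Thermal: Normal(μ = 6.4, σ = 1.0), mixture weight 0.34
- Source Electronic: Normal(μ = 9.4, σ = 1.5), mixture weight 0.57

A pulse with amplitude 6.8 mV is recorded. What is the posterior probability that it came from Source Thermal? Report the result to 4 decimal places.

P(component k | x) = π_k·f_k(x) / marginal(x), where marginal(x) = Σ_j π_j·f_j(x).
Component likelihoods at x = 6.8 mV:
  p_Acoustic = 0.00022305
  p_Thermal = 0.36827
  p_Electronic = 0.0592123
Prior × likelihood for each component:
  π_Acoustic·p_Acoustic = 0.09 × 0.00022305 = 2.00745e-05
  π_Thermal·p_Thermal = 0.34 × 0.36827 = 0.125212
  π_Electronic·p_Electronic = 0.57 × 0.0592123 = 0.033751
Normaliser: 2.00745e-05 + 0.125212 + 0.033751 = 0.158983
So the posterior for Source Thermal is 0.125212 / 0.158983 ≈ 0.7876.

0.7876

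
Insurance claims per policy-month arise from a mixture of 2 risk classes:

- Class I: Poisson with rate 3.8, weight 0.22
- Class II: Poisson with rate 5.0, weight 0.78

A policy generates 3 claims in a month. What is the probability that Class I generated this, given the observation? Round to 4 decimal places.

0.2913

By Bayes' theorem, P(k | x) = w_k f_k(x) / Σ_j w_j f_j(x).
Evaluate each component's likelihood at the observed value:
  L_I = 0.204588
  L_II = 0.140374
Prior × likelihood for each component:
  w_I·L_I = 0.22 × 0.204588 = 0.0450094
  w_II·L_II = 0.78 × 0.140374 = 0.109492
Normaliser: 0.0450094 + 0.109492 = 0.154501
P(Class I | data) = 0.0450094 / 0.154501 ≈ 0.2913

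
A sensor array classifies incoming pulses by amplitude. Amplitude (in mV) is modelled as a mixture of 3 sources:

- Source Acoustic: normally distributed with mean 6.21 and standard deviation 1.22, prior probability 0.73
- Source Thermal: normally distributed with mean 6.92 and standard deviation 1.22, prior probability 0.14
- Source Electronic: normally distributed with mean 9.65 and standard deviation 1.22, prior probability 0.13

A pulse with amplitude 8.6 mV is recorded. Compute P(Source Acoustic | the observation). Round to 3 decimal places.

P(component k | x) = P(Z=k)·f_k(x) / marginal(x), where marginal(x) = Σ_j P(Z=j)·f_j(x).
Normal densities:
  f_Acoustic = 0.0479948
  f_Thermal = 0.126701
  f_Electronic = 0.225789
Weight by the priors:
  P(Z=Acoustic)·f_Acoustic = 0.73 × 0.0479948 = 0.0350362
  P(Z=Thermal)·f_Thermal = 0.14 × 0.126701 = 0.0177382
  P(Z=Electronic)·f_Electronic = 0.13 × 0.225789 = 0.0293526
Denominator: 0.0350362 + 0.0177382 + 0.0293526 = 0.082127
P(Source Acoustic | the observation) = 0.0350362 / 0.082127 ≈ 0.427

0.427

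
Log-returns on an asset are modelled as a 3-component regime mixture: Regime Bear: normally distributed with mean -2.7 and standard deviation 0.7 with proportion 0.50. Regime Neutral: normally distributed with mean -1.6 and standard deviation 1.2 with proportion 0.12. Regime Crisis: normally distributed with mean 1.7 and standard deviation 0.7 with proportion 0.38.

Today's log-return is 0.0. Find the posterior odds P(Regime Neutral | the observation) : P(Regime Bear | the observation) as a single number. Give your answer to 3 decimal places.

Since P(k|x) ∝ w_k f_k(x), the posterior odds are w_i f_i(x) / (w_j f_j(x)).
Normal densities:
  p_Bear = (1/(0.7·√(2π)))·exp(−(0.0−-2.7)²/(2·0.7²)) = 0.569918·exp(-7.43878) = 0.000335114
  p_Neutral = (1/(1.2·√(2π)))·exp(−(0.0−-1.6)²/(2·1.2²)) = 0.332452·exp(-0.88889) = 0.136675
  p_Crisis = (1/(0.7·√(2π)))·exp(−(0.0−1.7)²/(2·0.7²)) = 0.569918·exp(-2.94898) = 0.0298598
Odds = (0.12/0.50) × (0.136675/0.000335114) = 0.24 × 407.846 ≈ 97.883

97.883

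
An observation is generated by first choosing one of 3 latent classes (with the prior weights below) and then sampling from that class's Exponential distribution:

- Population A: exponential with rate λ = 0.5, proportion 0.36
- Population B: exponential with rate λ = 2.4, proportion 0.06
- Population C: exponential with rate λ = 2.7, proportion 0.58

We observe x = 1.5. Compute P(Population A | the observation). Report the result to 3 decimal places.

Posterior ∝ prior × likelihood, so P(k | x) ∝ w_k f_k(x); normalise over all components.
Component likelihoods at x = 1.5:
  p_A = 0.236183
  p_B = 0.0655769
  p_C = 0.0470404
Prior × likelihood for each component:
  w_A·p_A = 0.36 × 0.236183 = 0.085026
  w_B·p_B = 0.06 × 0.0655769 = 0.00393462
  w_C·p_C = 0.58 × 0.0470404 = 0.0272834
Normaliser: 0.085026 + 0.00393462 + 0.0272834 = 0.116244
Responsibility of Population A: 0.085026 / 0.116244 ≈ 0.731

0.731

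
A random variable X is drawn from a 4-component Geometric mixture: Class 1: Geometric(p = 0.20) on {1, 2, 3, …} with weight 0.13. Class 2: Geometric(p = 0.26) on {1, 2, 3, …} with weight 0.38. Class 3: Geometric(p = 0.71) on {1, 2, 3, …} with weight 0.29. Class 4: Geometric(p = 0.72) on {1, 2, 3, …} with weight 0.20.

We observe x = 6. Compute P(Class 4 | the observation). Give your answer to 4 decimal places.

0.0080

Apply Bayes' rule: the posterior for each component is proportional to its prior times its likelihood at x.
Component likelihoods at x = 6:
  L_1 = 0.065536
  L_2 = 0.0576942
  L_3 = 0.00145629
  L_4 = 0.00123915
Unnormalised posteriors:
  w_1·L_1 = 0.13 × 0.065536 = 0.00851968
  w_2·L_2 = 0.38 × 0.0576942 = 0.0219238
  w_3·L_3 = 0.29 × 0.00145629 = 0.000422325
  w_4·L_4 = 0.20 × 0.00123915 = 0.000247829
Normaliser: 0.00851968 + 0.0219238 + 0.000422325 + 0.000247829 = 0.0311136
So the posterior for Class 4 is 0.000247829 / 0.0311136 ≈ 0.0080.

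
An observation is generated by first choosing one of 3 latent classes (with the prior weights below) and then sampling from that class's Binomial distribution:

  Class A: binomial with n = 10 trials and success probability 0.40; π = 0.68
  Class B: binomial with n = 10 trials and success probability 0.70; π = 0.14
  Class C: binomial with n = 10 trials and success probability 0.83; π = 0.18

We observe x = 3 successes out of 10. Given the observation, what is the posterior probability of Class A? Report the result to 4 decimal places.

0.9911

The responsibility of component k is π_k f_k(x) divided by Σ_j π_j f_j(x).
Evaluate each component's likelihood at the observed value:
  L_A = C(10,3)·0.40^3·0.60^7 = 120·0.064·0.0279936 = 0.214991
  L_B = C(10,3)·0.70^3·0.30^7 = 120·0.343·0.0002187 = 0.00900169
  L_C = C(10,3)·0.83^3·0.17^7 = 120·0.571787·4.10339e-06 = 0.000281552
Multiply by the mixture weights:
  π_A·L_A = 0.68 × 0.214991 = 0.146194
  π_B·L_B = 0.14 × 0.00900169 = 0.00126024
  π_C·L_C = 0.18 × 0.000281552 = 5.06793e-05
Normaliser: 0.146194 + 0.00126024 + 5.06793e-05 = 0.147505
Responsibility of Class A: 0.146194 / 0.147505 ≈ 0.9911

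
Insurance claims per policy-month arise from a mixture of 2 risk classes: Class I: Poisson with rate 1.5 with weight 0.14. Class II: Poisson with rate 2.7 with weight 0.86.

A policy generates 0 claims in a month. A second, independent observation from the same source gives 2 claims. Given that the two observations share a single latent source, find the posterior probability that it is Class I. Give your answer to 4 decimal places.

0.3564

By Bayes' theorem, P(k | x) = π_k f_k(x) / Σ_j π_j f_j(x).
Since both observations come from the same component, the likelihood for component k is f_k(x₁)·f_k(x₂).
  p_I = [0.22313] × [0.251021] = 0.0560105
  p_II = [0.0672055] × [0.244964] = 0.0164629
Prior × likelihood for each component:
  π_I·p_I = 0.14 × 0.0560105 = 0.00784146
  π_II·p_II = 0.86 × 0.0164629 = 0.0141581
Sum: 0.00784146 + 0.0141581 = 0.0219996
So the posterior for Class I is 0.00784146 / 0.0219996 ≈ 0.3564.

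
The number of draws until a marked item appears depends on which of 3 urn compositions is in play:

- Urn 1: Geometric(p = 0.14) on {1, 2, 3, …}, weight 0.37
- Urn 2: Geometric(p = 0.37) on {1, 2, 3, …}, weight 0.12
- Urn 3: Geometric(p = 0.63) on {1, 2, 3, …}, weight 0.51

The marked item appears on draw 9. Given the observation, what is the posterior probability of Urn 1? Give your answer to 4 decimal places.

0.9273

The responsibility of component k is π_k f_k(x) divided by Σ_j π_j f_j(x).
Geometric probabilities:
  p_1 = 0.14·(1−0.14)^8 = 0.14·0.299218 = 0.0418905
  p_2 = 0.37·(1−0.37)^8 = 0.37·0.0248156 = 0.00918176
  p_3 = 0.63·(1−0.63)^8 = 0.63·0.000351248 = 0.000221286
Prior × likelihood for each component:
  π_1·p_1 = 0.37 × 0.0418905 = 0.0154995
  π_2·p_2 = 0.12 × 0.00918176 = 0.00110181
  π_3·p_3 = 0.51 × 0.000221286 = 0.000112856
Normaliser: 0.0154995 + 0.00110181 + 0.000112856 = 0.0167142
P(Urn 1 | x) ≈ 0.9273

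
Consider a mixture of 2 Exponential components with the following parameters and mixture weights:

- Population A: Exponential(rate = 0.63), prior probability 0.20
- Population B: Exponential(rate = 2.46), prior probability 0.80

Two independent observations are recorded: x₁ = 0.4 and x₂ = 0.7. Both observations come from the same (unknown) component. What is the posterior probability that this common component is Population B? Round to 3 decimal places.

0.891

By Bayes' theorem, P(k | x) = w_k f_k(x) / Σ_j w_j f_j(x).
Since both observations come from the same component, the likelihood for component k is f_k(x₁)·f_k(x₂).
  f_A = [0.63·e^(−0.63·0.4) = 0.63·e^(−0.2520) = 0.489664] × [0.405337] = 0.198479
  f_B = [2.46·e^(−2.46·0.4) = 2.46·e^(−0.9840) = 0.91958] × [0.439623] = 0.404268
Multiply by the mixture weights:
  w_A·f_A = 0.20 × 0.198479 = 0.0396958
  w_B·f_B = 0.80 × 0.404268 = 0.323414
Evidence: 0.0396958 + 0.323414 = 0.36311
P(Population B | x₁, x₂) = 0.323414 / 0.36311 ≈ 0.891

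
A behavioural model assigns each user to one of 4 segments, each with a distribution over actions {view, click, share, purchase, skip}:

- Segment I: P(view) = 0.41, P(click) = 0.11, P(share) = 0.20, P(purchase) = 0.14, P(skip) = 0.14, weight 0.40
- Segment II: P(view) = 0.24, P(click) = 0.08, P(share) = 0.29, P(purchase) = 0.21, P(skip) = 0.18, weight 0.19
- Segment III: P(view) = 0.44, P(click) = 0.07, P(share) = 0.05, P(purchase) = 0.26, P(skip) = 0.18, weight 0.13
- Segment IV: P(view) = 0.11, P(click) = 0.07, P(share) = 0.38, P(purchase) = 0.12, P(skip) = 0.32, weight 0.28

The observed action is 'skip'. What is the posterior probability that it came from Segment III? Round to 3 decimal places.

0.115

By Bayes' theorem, P(k | x) = w_k f_k(x) / Σ_j w_j f_j(x).
Component likelihoods at x = 'skip':
  f_I = P(skip | comp) = 0.14
  f_II = P(skip | comp) = 0.18
  f_III = P(skip | comp) = 0.18
  f_IV = P(skip | comp) = 0.32
Unnormalised posteriors:
  w_I·f_I = 0.40 × 0.14 = 0.056
  w_II·f_II = 0.19 × 0.18 = 0.0342
  w_III·f_III = 0.13 × 0.18 = 0.0234
  w_IV·f_IV = 0.28 × 0.32 = 0.0896
Evidence: 0.056 + 0.0342 + 0.0234 + 0.0896 = 0.2032
P(Segment III | data) = 0.0234 / 0.2032 ≈ 0.115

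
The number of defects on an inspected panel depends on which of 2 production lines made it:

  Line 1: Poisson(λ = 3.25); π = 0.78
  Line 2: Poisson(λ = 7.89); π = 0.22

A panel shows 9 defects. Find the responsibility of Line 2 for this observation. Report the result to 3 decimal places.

The responsibility of component k is w_k f_k(x) divided by Σ_j w_j f_j(x).
Component likelihoods at x = 9 defects:
  L_1 = 0.00432245
  L_2 = 0.122277
Weight by the priors:
  w_1·L_1 = 0.78 × 0.00432245 = 0.00337151
  w_2·L_2 = 0.22 × 0.122277 = 0.026901
Sum: 0.00337151 + 0.026901 = 0.0302726
Responsibility of Line 2: 0.026901 / 0.0302726 ≈ 0.889

0.889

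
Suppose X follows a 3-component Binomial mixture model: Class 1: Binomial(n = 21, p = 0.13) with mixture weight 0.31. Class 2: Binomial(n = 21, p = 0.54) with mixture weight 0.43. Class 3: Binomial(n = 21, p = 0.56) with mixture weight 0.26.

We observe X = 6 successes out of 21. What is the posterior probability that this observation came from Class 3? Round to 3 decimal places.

0.114

Apply Bayes' rule: the posterior for each component is proportional to its prior times its likelihood at x.
Component likelihoods at x = 6 successes out of 21:
  p_1 = C(21,6)·0.13^6·0.87^15 = 54264·4.82681e-06·0.123819 = 0.032431
  p_2 = C(21,6)·0.54^6·0.46^15 = 54264·0.0247949·8.7371e-06 = 0.0117555
  p_3 = C(21,6)·0.56^6·0.44^15 = 54264·0.030841·4.48529e-06 = 0.00750637
Multiply by the mixture weights:
  w_1·p_1 = 0.31 × 0.032431 = 0.0100536
  w_2·p_2 = 0.43 × 0.0117555 = 0.00505487
  w_3·p_3 = 0.26 × 0.00750637 = 0.00195166
Marginal: 0.0100536 + 0.00505487 + 0.00195166 = 0.0170601
P(Class 3 | 6 successes out of 21) ≈ 0.114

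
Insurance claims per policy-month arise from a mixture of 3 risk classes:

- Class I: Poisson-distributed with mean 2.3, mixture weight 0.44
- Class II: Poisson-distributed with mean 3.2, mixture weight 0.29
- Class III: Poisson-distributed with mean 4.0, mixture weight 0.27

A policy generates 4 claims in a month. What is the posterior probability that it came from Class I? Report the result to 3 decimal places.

Apply Bayes' rule: the posterior for each component is proportional to its prior times its likelihood at x.
Evaluate each component's likelihood at the observed value:
  p_I = e^(−2.3)·2.3^4/4! = 0.116902
  p_II = e^(−3.2)·3.2^4/4! = 0.178093
  p_III = e^(−4.0)·4.0^4/4! = 0.195367
Weight by the priors:
  P(Z=I)·p_I = 0.44 × 0.116902 = 0.051437
  P(Z=II)·p_II = 0.29 × 0.178093 = 0.0516469
  P(Z=III)·p_III = 0.27 × 0.195367 = 0.052749
Marginal: 0.051437 + 0.0516469 + 0.052749 = 0.155833
So the posterior for Class I is 0.051437 / 0.155833 ≈ 0.330.

0.330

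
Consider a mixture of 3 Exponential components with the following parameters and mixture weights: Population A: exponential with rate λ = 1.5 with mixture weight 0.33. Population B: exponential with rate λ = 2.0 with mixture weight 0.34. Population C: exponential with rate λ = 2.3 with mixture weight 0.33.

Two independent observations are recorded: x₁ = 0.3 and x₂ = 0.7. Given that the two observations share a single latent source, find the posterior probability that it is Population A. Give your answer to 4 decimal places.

0.3157

By Bayes' theorem, P(k | x) = w_k f_k(x) / Σ_j w_j f_j(x).
Since both observations come from the same component, the likelihood for component k is f_k(x₁)·f_k(x₂).
  p_A = [0.956442] × [0.524907] = 0.502043
  p_B = [1.09762] × [0.493194] = 0.541341
  p_C = [1.15362] × [0.459742] = 0.530369
Weight by the priors:
  w_A·p_A = 0.33 × 0.502043 = 0.165674
  w_B·p_B = 0.34 × 0.541341 = 0.184056
  w_C·p_C = 0.33 × 0.530369 = 0.175022
Evidence: 0.165674 + 0.184056 + 0.175022 = 0.524752
P(Population A | x₁,x₂) ≈ 0.3157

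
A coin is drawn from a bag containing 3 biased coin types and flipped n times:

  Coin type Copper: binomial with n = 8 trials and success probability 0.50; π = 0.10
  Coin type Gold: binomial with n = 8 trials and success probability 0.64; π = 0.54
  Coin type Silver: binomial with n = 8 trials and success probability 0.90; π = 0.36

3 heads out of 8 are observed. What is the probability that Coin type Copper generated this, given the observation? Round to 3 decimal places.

The responsibility of component k is P(Z=k) f_k(x) divided by Σ_j P(Z=j) f_j(x).
Component likelihoods at x = 3 heads out of 8:
  f_Copper = C(8,3)·0.50^3·0.50^5 = 56·0.125·0.03125 = 0.21875
  f_Gold = C(8,3)·0.64^3·0.36^5 = 56·0.262144·0.00604662 = 0.0887647
  f_Silver = C(8,3)·0.90^3·0.10^5 = 56·0.729·1e-05 = 0.00040824
Multiply by the mixture weights:
  P(Z=Copper)·f_Copper = 0.10 × 0.21875 = 0.021875
  P(Z=Gold)·f_Gold = 0.54 × 0.0887647 = 0.047933
  P(Z=Silver)·f_Silver = 0.36 × 0.00040824 = 0.000146966
Sum: 0.021875 + 0.047933 + 0.000146966 = 0.0699549
P(Coin type Copper | 3 heads out of 8) ≈ 0.313

0.313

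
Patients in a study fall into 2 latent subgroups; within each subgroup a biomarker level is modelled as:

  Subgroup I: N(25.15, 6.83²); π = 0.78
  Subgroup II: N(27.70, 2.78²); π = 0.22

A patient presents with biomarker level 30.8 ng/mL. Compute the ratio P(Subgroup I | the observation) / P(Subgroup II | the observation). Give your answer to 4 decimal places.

Since P(k|x) ∝ π_k f_k(x), the posterior odds are π_i f_i(x) / (π_j f_j(x)).
Evaluate each component's likelihood at the observed value:
  p_I = 0.0414851
  p_II = 0.0770637
Odds = (0.78/0.22) × (0.0414851/0.0770637) = 3.54545 × 0.538322 ≈ 1.9086

1.9086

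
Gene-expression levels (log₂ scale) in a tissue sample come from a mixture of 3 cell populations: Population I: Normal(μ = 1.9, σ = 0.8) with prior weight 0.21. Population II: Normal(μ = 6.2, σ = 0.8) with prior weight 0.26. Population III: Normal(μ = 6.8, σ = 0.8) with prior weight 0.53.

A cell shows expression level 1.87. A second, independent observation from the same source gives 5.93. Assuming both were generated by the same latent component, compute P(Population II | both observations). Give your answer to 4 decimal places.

0.1413

By Bayes' theorem, P(k | x) = w_k f_k(x) / Σ_j w_j f_j(x).
Since both observations come from the same component, the likelihood for component k is f_k(x₁)·f_k(x₂).
  f_I = [0.498327] × [1.53958e-06] = 7.67217e-07
  f_II = [2.16999e-07] × [0.47107] = 1.02222e-07
  f_III = [2.82715e-09] × [0.276064] = 7.80473e-10
Unnormalised posteriors:
  w_I·f_I = 0.21 × 7.67217e-07 = 1.61116e-07
  w_II·f_II = 0.26 × 1.02222e-07 = 2.65777e-08
  w_III·f_III = 0.53 × 7.80473e-10 = 4.13651e-10
Normaliser: 1.61116e-07 + 2.65777e-08 + 4.13651e-10 = 1.88107e-07
Responsibility of Population II: 2.65777e-08 / 1.88107e-07 ≈ 0.1413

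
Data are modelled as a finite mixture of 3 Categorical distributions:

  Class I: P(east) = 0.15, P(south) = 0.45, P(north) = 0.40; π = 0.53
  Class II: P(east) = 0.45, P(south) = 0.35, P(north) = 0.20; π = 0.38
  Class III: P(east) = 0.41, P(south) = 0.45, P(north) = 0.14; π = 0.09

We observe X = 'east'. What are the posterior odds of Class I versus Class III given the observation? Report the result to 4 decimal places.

2.1545

Posterior odds = (π_i f_i(x)) / (π_j f_j(x)); the normalising sum cancels.
Component likelihoods at x = 'east':
  f_I = P(east | comp) = 0.15
  f_II = P(east | comp) = 0.45
  f_III = P(east | comp) = 0.41
0.0795 / 0.0369 ≈ 2.1545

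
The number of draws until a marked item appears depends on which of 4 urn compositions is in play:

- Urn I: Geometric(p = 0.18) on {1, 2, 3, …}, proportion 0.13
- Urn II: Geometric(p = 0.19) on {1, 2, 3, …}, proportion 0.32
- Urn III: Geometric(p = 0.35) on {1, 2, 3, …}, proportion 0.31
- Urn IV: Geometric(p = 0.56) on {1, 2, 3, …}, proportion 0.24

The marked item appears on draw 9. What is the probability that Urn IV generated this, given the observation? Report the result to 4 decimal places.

Posterior ∝ prior × likelihood, so P(k | x) ∝ π_k f_k(x); normalise over all components.
Component likelihoods at x = 9:
  L_I = 0.0367945
  L_II = 0.0352074
  L_III = 0.0111526
  L_IV = 0.000786701
Weight by the priors:
  π_I·L_I = 0.13 × 0.0367945 = 0.00478329
  π_II·L_II = 0.32 × 0.0352074 = 0.0112664
  π_III·L_III = 0.31 × 0.0111526 = 0.0034573
  π_IV·L_IV = 0.24 × 0.000786701 = 0.000188808
Normaliser: 0.00478329 + 0.0112664 + 0.0034573 + 0.000188808 = 0.0196958
P(Urn IV | x) = 0.000188808 / 0.0196958 ≈ 0.0096

0.0096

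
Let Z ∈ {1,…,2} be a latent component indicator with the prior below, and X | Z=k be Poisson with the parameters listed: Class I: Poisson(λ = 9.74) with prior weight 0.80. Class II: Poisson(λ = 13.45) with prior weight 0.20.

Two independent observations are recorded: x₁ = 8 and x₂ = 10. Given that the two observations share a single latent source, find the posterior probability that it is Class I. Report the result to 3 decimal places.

By Bayes' theorem, P(k | x) = π_k f_k(x) / Σ_j π_j f_j(x).
Since both observations come from the same component, the likelihood for component k is f_k(x₁)·f_k(x₂).
  L_I = [0.118283] × [0.12468] = 0.0147476
  L_II = [0.0382822] × [0.0769483] = 0.00294575
Prior × likelihood for each component:
  π_I·L_I = 0.80 × 0.0147476 = 0.0117981
  π_II·L_II = 0.20 × 0.00294575 = 0.00058915
Evidence: 0.0117981 + 0.00058915 = 0.0123872
Responsibility of Class I: 0.0117981 / 0.0123872 ≈ 0.952

0.952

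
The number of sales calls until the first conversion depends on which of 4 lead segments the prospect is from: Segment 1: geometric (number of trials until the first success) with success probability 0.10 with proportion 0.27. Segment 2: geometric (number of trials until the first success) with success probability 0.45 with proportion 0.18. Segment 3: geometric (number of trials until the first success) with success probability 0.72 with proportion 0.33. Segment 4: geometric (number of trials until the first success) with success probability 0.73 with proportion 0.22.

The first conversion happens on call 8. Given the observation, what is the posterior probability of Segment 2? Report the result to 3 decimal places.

Apply Bayes' rule: the posterior for each component is proportional to its prior times its likelihood at x.
Geometric probabilities:
  p_1 = 0.10·(1−0.10)^7 = 0.10·0.478297 = 0.0478297
  p_2 = 0.45·(1−0.45)^7 = 0.45·0.0152244 = 0.00685096
  p_3 = 0.72·(1−0.72)^7 = 0.72·0.000134929 = 9.71491e-05
  p_4 = 0.73·(1−0.73)^7 = 0.73·0.000104604 = 7.63606e-05
Weight by the priors:
  π_1·p_1 = 0.27 × 0.0478297 = 0.012914
  π_2·p_2 = 0.18 × 0.00685096 = 0.00123317
  π_3·p_3 = 0.33 × 9.71491e-05 = 3.20592e-05
  π_4·p_4 = 0.22 × 7.63606e-05 = 1.67993e-05
Normaliser: 0.012914 + 0.00123317 + 3.20592e-05 + 1.67993e-05 = 0.014196
So the posterior for Segment 2 is 0.00123317 / 0.014196 ≈ 0.087.

0.087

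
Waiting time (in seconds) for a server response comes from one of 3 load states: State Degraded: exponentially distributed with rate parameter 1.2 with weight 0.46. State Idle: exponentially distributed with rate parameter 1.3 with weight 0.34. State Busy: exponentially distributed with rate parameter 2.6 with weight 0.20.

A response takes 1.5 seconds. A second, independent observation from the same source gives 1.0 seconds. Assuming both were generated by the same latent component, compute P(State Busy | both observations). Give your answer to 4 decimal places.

0.0355

The responsibility of component k is π_k f_k(x) divided by Σ_j π_j f_j(x).
Since both observations come from the same component, the likelihood for component k is f_k(x₁)·f_k(x₂).
  p_Degraded = [1.2·e^(−1.2·1.5) = 1.2·e^(−1.8000) = 0.198359] × [0.361433] = 0.0716934
  p_Idle = [1.3·e^(−1.3·1.5) = 1.3·e^(−1.9500) = 0.184956] × [0.354291] = 0.0655284
  p_Busy = [2.6·e^(−2.6·1.5) = 2.6·e^(−3.9000) = 0.052629] × [0.193111] = 0.0101632
Prior × likelihood for each component:
  π_Degraded·p_Degraded = 0.46 × 0.0716934 = 0.032979
  π_Idle·p_Idle = 0.34 × 0.0655284 = 0.0222797
  π_Busy·p_Busy = 0.20 × 0.0101632 = 0.00203265
Normaliser: 0.032979 + 0.0222797 + 0.00203265 = 0.0572913
P(State Busy | x₁,x₂) = 0.00203265 / 0.0572913 ≈ 0.0355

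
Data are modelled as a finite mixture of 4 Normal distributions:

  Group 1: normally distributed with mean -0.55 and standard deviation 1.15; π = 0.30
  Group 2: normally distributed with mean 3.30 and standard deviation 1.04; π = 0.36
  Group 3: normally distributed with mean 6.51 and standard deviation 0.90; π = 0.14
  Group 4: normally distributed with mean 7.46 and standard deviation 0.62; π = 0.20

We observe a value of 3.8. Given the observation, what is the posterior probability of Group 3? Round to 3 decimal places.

0.005

The responsibility of component k is w_k f_k(x) divided by Σ_j w_j f_j(x).
Evaluate each component's likelihood at the observed value:
  p_1 = 0.00027117
  p_2 = 0.341732
  p_3 = 0.00476255
  p_4 = 1.74323e-08
Unnormalised posteriors:
  w_1·p_1 = 0.30 × 0.00027117 = 8.1351e-05
  w_2·p_2 = 0.36 × 0.341732 = 0.123023
  w_3·p_3 = 0.14 × 0.00476255 = 0.000666756
  w_4·p_4 = 0.20 × 1.74323e-08 = 3.48646e-09
Evidence: 8.1351e-05 + 0.123023 + 0.000666756 + 3.48646e-09 = 0.123772
So the posterior for Group 3 is 0.000666756 / 0.123772 ≈ 0.005.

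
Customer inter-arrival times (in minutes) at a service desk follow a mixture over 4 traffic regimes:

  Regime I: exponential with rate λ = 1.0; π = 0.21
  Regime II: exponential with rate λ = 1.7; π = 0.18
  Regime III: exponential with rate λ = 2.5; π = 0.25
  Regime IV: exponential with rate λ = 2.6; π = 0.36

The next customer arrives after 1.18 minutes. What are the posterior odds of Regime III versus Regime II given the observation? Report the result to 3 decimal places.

0.795

Only the two components matter; the odds are (w_i f_i(x)) / (w_j f_j(x)).
Evaluate each component's likelihood at the observed value:
  L_I = 0.307279
  L_II = 0.228694
  L_III = 0.130849
  L_IV = 0.120937
0.0327123 / 0.0411649 ≈ 0.795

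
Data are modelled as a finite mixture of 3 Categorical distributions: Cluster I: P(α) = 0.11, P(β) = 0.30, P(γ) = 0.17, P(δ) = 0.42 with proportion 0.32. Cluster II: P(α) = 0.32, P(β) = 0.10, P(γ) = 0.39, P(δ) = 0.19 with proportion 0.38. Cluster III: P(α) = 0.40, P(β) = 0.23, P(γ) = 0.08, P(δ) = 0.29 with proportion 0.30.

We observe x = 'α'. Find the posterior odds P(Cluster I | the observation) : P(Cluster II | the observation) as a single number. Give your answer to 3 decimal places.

The posterior odds equal the prior odds times the likelihood ratio: (P(Z=i)/P(Z=j))·(f_i(x)/f_j(x)).
Evaluate each component's likelihood at the observed value:
  p_I = 0.11
  p_II = 0.32
  p_III = 0.4
Posterior odds = (P(Z=I)·p_I) / (P(Z=II)·p_II) = (0.32·0.11) / (0.38·0.32) = 0.0352 / 0.1216 ≈ 0.289

0.289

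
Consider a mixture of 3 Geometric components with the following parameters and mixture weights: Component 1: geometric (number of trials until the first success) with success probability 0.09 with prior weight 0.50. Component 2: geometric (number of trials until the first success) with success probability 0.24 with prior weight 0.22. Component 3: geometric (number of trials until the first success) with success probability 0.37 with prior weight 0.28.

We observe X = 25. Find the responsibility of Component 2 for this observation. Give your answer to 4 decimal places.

Apply Bayes' rule: the posterior for each component is proportional to its prior times its likelihood at x.
Component likelihoods at x = 25:
  f_1 = 0.00935914
  f_2 = 0.000330931
  f_3 = 5.65425e-06
Unnormalised posteriors:
  π_1·f_1 = 0.50 × 0.00935914 = 0.00467957
  π_2·f_2 = 0.22 × 0.000330931 = 7.28048e-05
  π_3·f_3 = 0.28 × 5.65425e-06 = 1.58319e-06
Evidence: 0.00467957 + 7.28048e-05 + 1.58319e-06 = 0.00475396
P(Component 2 | x) = 7.28048e-05 / 0.00475396 ≈ 0.0153

0.0153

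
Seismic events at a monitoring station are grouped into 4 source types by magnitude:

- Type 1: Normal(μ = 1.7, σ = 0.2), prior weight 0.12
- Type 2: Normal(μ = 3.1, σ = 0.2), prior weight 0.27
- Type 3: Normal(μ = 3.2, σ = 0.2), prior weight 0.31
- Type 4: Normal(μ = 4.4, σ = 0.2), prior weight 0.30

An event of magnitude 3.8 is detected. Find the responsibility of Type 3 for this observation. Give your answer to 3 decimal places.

Apply Bayes' rule: the posterior for each component is proportional to its prior times its likelihood at x.
Normal densities:
  p_1 = (1/(0.2·√(2π)))·exp(−(3.8−1.7)²/(2·0.2²)) = 1.994711·exp(-55.12500) = 2.28769e-24
  p_2 = (1/(0.2·√(2π)))·exp(−(3.8−3.1)²/(2·0.2²)) = 1.994711·exp(-6.12500) = 0.00436341
  p_3 = (1/(0.2·√(2π)))·exp(−(3.8−3.2)²/(2·0.2²)) = 1.994711·exp(-4.50000) = 0.0221592
  p_4 = (1/(0.2·√(2π)))·exp(−(3.8−4.4)²/(2·0.2²)) = 1.994711·exp(-4.50000) = 0.0221592
Multiply by the mixture weights:
  w_1·p_1 = 0.12 × 2.28769e-24 = 2.74523e-25
  w_2·p_2 = 0.27 × 0.00436341 = 0.00117812
  w_3·p_3 = 0.31 × 0.0221592 = 0.00686937
  w_4·p_4 = 0.30 × 0.0221592 = 0.00664777
Marginal: 2.74523e-25 + 0.00117812 + 0.00686937 + 0.00664777 = 0.0146953
P(Type 3 | x) = 0.00686937 / 0.0146953 ≈ 0.467

0.467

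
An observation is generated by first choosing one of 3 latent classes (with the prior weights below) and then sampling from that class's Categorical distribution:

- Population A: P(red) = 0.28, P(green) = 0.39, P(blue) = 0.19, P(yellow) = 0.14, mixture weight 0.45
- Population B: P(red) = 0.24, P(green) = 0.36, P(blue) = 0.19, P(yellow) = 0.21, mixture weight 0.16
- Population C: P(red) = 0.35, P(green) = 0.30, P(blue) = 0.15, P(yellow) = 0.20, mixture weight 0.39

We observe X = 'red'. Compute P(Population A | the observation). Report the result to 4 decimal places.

0.4187

The responsibility of component k is π_k f_k(x) divided by Σ_j π_j f_j(x).
Component likelihoods at x = 'red':
  p_A = P(red | comp) = 0.28
  p_B = P(red | comp) = 0.24
  p_C = P(red | comp) = 0.35
Multiply by the mixture weights:
  π_A·p_A = 0.45 × 0.28 = 0.126
  π_B·p_B = 0.16 × 0.24 = 0.0384
  π_C·p_C = 0.39 × 0.35 = 0.1365
Denominator: 0.126 + 0.0384 + 0.1365 = 0.3009
P(Population A | the observation) = 0.126 / 0.3009 ≈ 0.4187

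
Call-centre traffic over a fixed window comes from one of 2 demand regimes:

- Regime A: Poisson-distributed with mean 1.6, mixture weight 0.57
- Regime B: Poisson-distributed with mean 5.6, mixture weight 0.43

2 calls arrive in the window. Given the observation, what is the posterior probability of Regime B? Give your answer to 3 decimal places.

Posterior ∝ prior × likelihood, so P(k | x) ∝ w_k f_k(x); normalise over all components.
Component likelihoods at x = 2 calls:
  L_A = 0.258428
  L_B = 0.0579825
Unnormalised posteriors:
  w_A·L_A = 0.57 × 0.258428 = 0.147304
  w_B·L_B = 0.43 × 0.0579825 = 0.0249325
Normaliser: 0.147304 + 0.0249325 = 0.172236
Responsibility of Regime B: 0.0249325 / 0.172236 ≈ 0.145

0.145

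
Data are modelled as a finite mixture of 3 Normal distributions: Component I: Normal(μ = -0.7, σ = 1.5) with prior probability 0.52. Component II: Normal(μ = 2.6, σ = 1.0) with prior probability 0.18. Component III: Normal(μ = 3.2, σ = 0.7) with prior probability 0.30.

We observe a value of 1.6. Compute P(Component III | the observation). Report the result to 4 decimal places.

0.1270

By Bayes' theorem, P(k | x) = w_k f_k(x) / Σ_j w_j f_j(x).
Component likelihoods at x = 1.6:
  f_I = 0.0820883
  f_II = 0.241971
  f_III = 0.0418147
Unnormalised posteriors:
  w_I·f_I = 0.52 × 0.0820883 = 0.0426859
  w_II·f_II = 0.18 × 0.241971 = 0.0435547
  w_III·f_III = 0.30 × 0.0418147 = 0.0125444
Sum: 0.0426859 + 0.0435547 + 0.0125444 = 0.0987851
P(Component III | data) ≈ 0.1270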